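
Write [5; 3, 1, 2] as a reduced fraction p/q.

Using pₖ = aₖpₖ₋₁ + pₖ₋₂ and qₖ = aₖqₖ₋₁ + qₖ₋₂:
  k=0: a=5, p=5, q=1
  k=1: a=3, p=16, q=3
  k=2: a=1, p=21, q=4
  k=3: a=2, p=58, q=11

58/11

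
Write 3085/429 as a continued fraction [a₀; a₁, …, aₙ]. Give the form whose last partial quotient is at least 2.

[7; 5, 4, 3, 6]

3085 = 7·429 + 82
429 = 5·82 + 19
82 = 4·19 + 6
19 = 3·6 + 1
6 = 6·1 + 0  (stop)
So 3085/429 = [7; 5, 4, 3, 6].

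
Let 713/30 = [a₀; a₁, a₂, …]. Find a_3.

3

713 = 23·30 + 23   →  a_0 = 23
30 = 1·23 + 7   →  a_1 = 1
23 = 3·7 + 2   →  a_2 = 3
7 = 3·2 + 1   →  a_3 = 3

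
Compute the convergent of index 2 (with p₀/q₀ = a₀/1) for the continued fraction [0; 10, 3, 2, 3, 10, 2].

3/31

Using pₖ = aₖpₖ₋₁ + pₖ₋₂, qₖ = aₖqₖ₋₁ + qₖ₋₂ (with p₋₁=1, p₋₂=0, q₋₁=0, q₋₂=1):
  k=0: a=0, p=0, q=1
  k=1: a=10, p=1, q=10
  k=2: a=3, p=3, q=31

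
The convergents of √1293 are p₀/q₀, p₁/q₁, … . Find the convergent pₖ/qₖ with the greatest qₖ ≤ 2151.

√1293 = [35; 1, 22, 1, 70, …] (period length 4).
Convergents:
  p_0/q_0 = 35/1
  p_1/q_1 = 36/1
  p_2/q_2 = 827/23
  p_3/q_3 = 863/24
  p_4/q_4 = 61237/1703
  p_5/q_5 = 62100/1727
  p_6/q_6 = 1427437/39697
q_5 = 1727 ≤ 2151 < 39697 = q_6, so the answer is 62100/1727.

62100/1727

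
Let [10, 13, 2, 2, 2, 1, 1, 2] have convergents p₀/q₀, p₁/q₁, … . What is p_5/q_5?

2297/228

Using pₖ = aₖpₖ₋₁ + pₖ₋₂, qₖ = aₖqₖ₋₁ + qₖ₋₂ (with p₋₁=1, p₋₂=0, q₋₁=0, q₋₂=1):
  k=0: a=10, p=10, q=1
  k=1: a=13, p=131, q=13
  k=2: a=2, p=272, q=27
  k=3: a=2, p=675, q=67
  k=4: a=2, p=1622, q=161
  k=5: a=1, p=2297, q=228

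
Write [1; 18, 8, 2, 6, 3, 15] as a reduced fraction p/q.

101613/96298

Fold from the inside: start with 15/1.
  3 + 1/15 = 46/15
  6 + 15/46 = 291/46
  2 + 46/291 = 628/291
  8 + 291/628 = 5315/628
  18 + 628/5315 = 96298/5315
  1 + 5315/96298 = 101613/96298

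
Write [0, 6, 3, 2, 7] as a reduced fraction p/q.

Fold from the inside: start with 7/1.
  2 + 1/7 = 15/7
  3 + 7/15 = 52/15
  6 + 15/52 = 327/52
  0 + 52/327 = 52/327

52/327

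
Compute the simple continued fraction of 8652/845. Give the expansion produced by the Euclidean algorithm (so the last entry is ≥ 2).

8652 = 10*845 + 202
845 = 4*202 + 37
202 = 5*37 + 17
37 = 2*17 + 3
17 = 5*3 + 2
3 = 1*2 + 1
2 = 2*1 + 0  (stop)
So 8652/845 = [10; 4, 5, 2, 5, 1, 2].

[10; 4, 5, 2, 5, 1, 2]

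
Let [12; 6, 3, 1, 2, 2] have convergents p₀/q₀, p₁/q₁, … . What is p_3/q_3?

304/25

Using pₖ = aₖpₖ₋₁ + pₖ₋₂, qₖ = aₖqₖ₋₁ + qₖ₋₂ (with p₋₁=1, p₋₂=0, q₋₁=0, q₋₂=1):
  k=0: a=12, p=12, q=1
  k=1: a=6, p=73, q=6
  k=2: a=3, p=231, q=19
  k=3: a=1, p=304, q=25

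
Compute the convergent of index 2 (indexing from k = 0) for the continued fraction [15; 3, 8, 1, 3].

383/25

Using pₖ = aₖpₖ₋₁ + pₖ₋₂, qₖ = aₖqₖ₋₁ + qₖ₋₂ (with p₋₁=1, p₋₂=0, q₋₁=0, q₋₂=1):
  k=0: a=15, p=15, q=1
  k=1: a=3, p=46, q=3
  k=2: a=8, p=383, q=25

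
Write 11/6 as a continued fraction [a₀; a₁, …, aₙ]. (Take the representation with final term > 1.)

11 = 1*6 + 5
6 = 1*5 + 1
5 = 5*1 + 0  (stop)
So 11/6 = [1; 1, 5].

[1; 1, 5]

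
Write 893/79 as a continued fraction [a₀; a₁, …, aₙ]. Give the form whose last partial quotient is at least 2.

[11; 3, 3, 2, 3]

893 = 11·79 + 24
79 = 3·24 + 7
24 = 3·7 + 3
7 = 2·3 + 1
3 = 3·1 + 0  (stop)
So 893/79 = [11; 3, 3, 2, 3].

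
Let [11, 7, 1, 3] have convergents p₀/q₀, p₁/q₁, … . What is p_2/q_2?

Using pₖ = aₖpₖ₋₁ + pₖ₋₂, qₖ = aₖqₖ₋₁ + qₖ₋₂ (with p₋₁=1, p₋₂=0, q₋₁=0, q₋₂=1):
  k=0: a=11, p=11, q=1
  k=1: a=7, p=78, q=7
  k=2: a=1, p=89, q=8

89/8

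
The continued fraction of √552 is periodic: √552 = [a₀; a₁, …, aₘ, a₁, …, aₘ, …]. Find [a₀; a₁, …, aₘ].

a₀ = ⌊√552⌋ = 23.
With m₀=0, d₀=1 and mₖ₊₁ = dₖaₖ − mₖ, dₖ₊₁ = (n − mₖ₊₁²)/dₖ, aₖ₊₁ = ⌊(a₀+mₖ₊₁)/dₖ₊₁⌋:
  k=1: m=23, d=23, a=2
  k=2: m=23, d=1, a=46
d=1 and a=2a₀=46 at k=2, so the next step gives (m, d) = (23, 23) again — its k=1 value — and the period has length 2.

[23; 2, 46]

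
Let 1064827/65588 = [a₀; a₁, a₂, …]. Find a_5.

12

1064827 = 16·65588 + 15419   →  a_0 = 16
65588 = 4·15419 + 3912   →  a_1 = 4
15419 = 3·3912 + 3683   →  a_2 = 3
3912 = 1·3683 + 229   →  a_3 = 1
3683 = 16·229 + 19   →  a_4 = 16
229 = 12·19 + 1   →  a_5 = 12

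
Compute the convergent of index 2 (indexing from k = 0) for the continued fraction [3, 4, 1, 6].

16/5

Using pₖ = aₖpₖ₋₁ + pₖ₋₂, qₖ = aₖqₖ₋₁ + qₖ₋₂ (with p₋₁=1, p₋₂=0, q₋₁=0, q₋₂=1):
  k=0: a=3, p=3, q=1
  k=1: a=4, p=13, q=4
  k=2: a=1, p=16, q=5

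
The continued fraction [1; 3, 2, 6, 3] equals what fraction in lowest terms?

183/142

Fold from the inside: start with 3/1.
  6 + 1/3 = 19/3
  2 + 3/19 = 41/19
  3 + 19/41 = 142/41
  1 + 41/142 = 183/142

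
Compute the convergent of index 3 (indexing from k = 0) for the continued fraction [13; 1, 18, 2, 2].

544/39

Using pₖ = aₖpₖ₋₁ + pₖ₋₂, qₖ = aₖqₖ₋₁ + qₖ₋₂ (with p₋₁=1, p₋₂=0, q₋₁=0, q₋₂=1):
  k=0: a=13, p=13, q=1
  k=1: a=1, p=14, q=1
  k=2: a=18, p=265, q=19
  k=3: a=2, p=544, q=39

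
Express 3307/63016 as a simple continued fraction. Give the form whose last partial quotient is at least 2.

[0; 19, 18, 14, 13]

3307 = 0·63016 + 3307
63016 = 19·3307 + 183
3307 = 18·183 + 13
183 = 14·13 + 1
13 = 13·1 + 0  (stop)
So 3307/63016 = [0; 19, 18, 14, 13].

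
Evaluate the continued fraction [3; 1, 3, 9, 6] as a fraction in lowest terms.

849/226

Fold from the inside: start with 6/1.
  9 + 1/6 = 55/6
  3 + 6/55 = 171/55
  1 + 55/171 = 226/171
  3 + 171/226 = 849/226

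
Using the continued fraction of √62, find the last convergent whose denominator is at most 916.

√62 = [7; 1, 6, 1, 14, …] (period length 4).
Convergents:
  p_0/q_0 = 7/1
  p_1/q_1 = 8/1
  p_2/q_2 = 55/7
  p_3/q_3 = 63/8
  p_4/q_4 = 937/119
  p_5/q_5 = 1000/127
  p_6/q_6 = 6937/881
  p_7/q_7 = 7937/1008
q_6 = 881 ≤ 916 < 1008 = q_7, so the answer is 6937/881.

6937/881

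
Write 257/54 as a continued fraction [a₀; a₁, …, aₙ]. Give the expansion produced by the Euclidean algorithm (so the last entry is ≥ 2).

[4; 1, 3, 6, 2]

257 = 4×54 + 41
54 = 1×41 + 13
41 = 3×13 + 2
13 = 6×2 + 1
2 = 2×1 + 0  (stop)
So 257/54 = [4; 1, 3, 6, 2].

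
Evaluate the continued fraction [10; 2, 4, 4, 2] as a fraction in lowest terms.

Using pₖ = aₖpₖ₋₁ + pₖ₋₂ and qₖ = aₖqₖ₋₁ + qₖ₋₂:
  k=0: a=10, p=10, q=1
  k=1: a=2, p=21, q=2
  k=2: a=4, p=94, q=9
  k=3: a=4, p=397, q=38
  k=4: a=2, p=888, q=85

888/85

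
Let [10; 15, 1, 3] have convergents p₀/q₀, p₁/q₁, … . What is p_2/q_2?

161/16

Using pₖ = aₖpₖ₋₁ + pₖ₋₂, qₖ = aₖqₖ₋₁ + qₖ₋₂ (with p₋₁=1, p₋₂=0, q₋₁=0, q₋₂=1):
  k=0: a=10, p=10, q=1
  k=1: a=15, p=151, q=15
  k=2: a=1, p=161, q=16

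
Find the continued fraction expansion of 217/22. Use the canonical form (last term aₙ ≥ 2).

217 = 9*22 + 19
22 = 1*19 + 3
19 = 6*3 + 1
3 = 3*1 + 0  (stop)
So 217/22 = [9; 1, 6, 3].

[9; 1, 6, 3]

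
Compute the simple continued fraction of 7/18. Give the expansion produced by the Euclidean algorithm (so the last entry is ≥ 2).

[0; 2, 1, 1, 3]

7 = 0·18 + 7
18 = 2·7 + 4
7 = 1·4 + 3
4 = 1·3 + 1
3 = 3·1 + 0  (stop)
So 7/18 = [0; 2, 1, 1, 3].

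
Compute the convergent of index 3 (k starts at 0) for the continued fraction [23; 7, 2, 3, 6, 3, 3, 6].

1203/52

Using pₖ = aₖpₖ₋₁ + pₖ₋₂, qₖ = aₖqₖ₋₁ + qₖ₋₂ (with p₋₁=1, p₋₂=0, q₋₁=0, q₋₂=1):
  k=0: a=23, p=23, q=1
  k=1: a=7, p=162, q=7
  k=2: a=2, p=347, q=15
  k=3: a=3, p=1203, q=52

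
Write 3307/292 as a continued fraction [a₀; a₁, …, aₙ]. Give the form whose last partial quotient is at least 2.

3307 = 11×292 + 95
292 = 3×95 + 7
95 = 13×7 + 4
7 = 1×4 + 3
4 = 1×3 + 1
3 = 3×1 + 0  (stop)
So 3307/292 = [11; 3, 13, 1, 1, 3].

[11; 3, 13, 1, 1, 3]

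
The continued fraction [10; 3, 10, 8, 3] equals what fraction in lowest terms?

8093/784

Using pₖ = aₖpₖ₋₁ + pₖ₋₂ and qₖ = aₖqₖ₋₁ + qₖ₋₂:
  k=0: a=10, p=10, q=1
  k=1: a=3, p=31, q=3
  k=2: a=10, p=320, q=31
  k=3: a=8, p=2591, q=251
  k=4: a=3, p=8093, q=784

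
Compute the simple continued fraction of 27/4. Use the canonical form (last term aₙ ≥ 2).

[6; 1, 3]

27 = 6×4 + 3
4 = 1×3 + 1
3 = 3×1 + 0  (stop)
So 27/4 = [6; 1, 3].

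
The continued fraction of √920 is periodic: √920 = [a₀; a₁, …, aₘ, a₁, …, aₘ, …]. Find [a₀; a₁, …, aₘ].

a₀ = ⌊√920⌋ = 30.
With m₀=0, d₀=1 and mₖ₊₁ = dₖaₖ − mₖ, dₖ₊₁ = (n − mₖ₊₁²)/dₖ, aₖ₊₁ = ⌊(a₀+mₖ₊₁)/dₖ₊₁⌋:
  k=1: m=30, d=20, a=3
  k=2: m=30, d=1, a=60
d=1 and a=2a₀=60 at k=2, so the next step gives (m, d) = (30, 20) again — its k=1 value — and the period has length 2.

[30; 3, 60]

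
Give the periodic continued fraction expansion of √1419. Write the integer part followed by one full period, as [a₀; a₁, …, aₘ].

a₀ = ⌊√1419⌋ = 37.
With m₀=0, d₀=1 and mₖ₊₁ = dₖaₖ − mₖ, dₖ₊₁ = (n − mₖ₊₁²)/dₖ, aₖ₊₁ = ⌊(a₀+mₖ₊₁)/dₖ₊₁⌋:
  k=1: m=37, d=50, a=1
  k=2: m=13, d=25, a=2
  k=3: m=37, d=2, a=37
  k=4: m=37, d=25, a=2
  k=5: m=13, d=50, a=1
  k=6: m=37, d=1, a=74
d=1 and a=2a₀=74 at k=6, so the next step gives (m, d) = (37, 50) again — its k=1 value — and the period has length 6.

[37; 1, 2, 37, 2, 1, 74]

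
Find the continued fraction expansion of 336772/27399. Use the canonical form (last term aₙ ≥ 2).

[12; 3, 2, 3, 6, 6, 3, 9]

336772 = 12×27399 + 7984
27399 = 3×7984 + 3447
7984 = 2×3447 + 1090
3447 = 3×1090 + 177
1090 = 6×177 + 28
177 = 6×28 + 9
28 = 3×9 + 1
9 = 9×1 + 0  (stop)
So 336772/27399 = [12; 3, 2, 3, 6, 6, 3, 9].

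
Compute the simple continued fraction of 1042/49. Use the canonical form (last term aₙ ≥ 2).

[21; 3, 1, 3, 3]

1042 = 21·49 + 13
49 = 3·13 + 10
13 = 1·10 + 3
10 = 3·3 + 1
3 = 3·1 + 0  (stop)
So 1042/49 = [21; 3, 1, 3, 3].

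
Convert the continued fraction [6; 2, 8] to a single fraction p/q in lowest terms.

Using pₖ = aₖpₖ₋₁ + pₖ₋₂ and qₖ = aₖqₖ₋₁ + qₖ₋₂:
  k=0: a=6, p=6, q=1
  k=1: a=2, p=13, q=2
  k=2: a=8, p=110, q=17

110/17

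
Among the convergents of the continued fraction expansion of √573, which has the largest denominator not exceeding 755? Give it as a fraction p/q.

√573 = [23; 1, 14, 1, 46, …] (period length 4).
Convergents:
  p_0/q_0 = 23/1
  p_1/q_1 = 24/1
  p_2/q_2 = 359/15
  p_3/q_3 = 383/16
  p_4/q_4 = 17977/751
  p_5/q_5 = 18360/767
q_4 = 751 ≤ 755 < 767 = q_5, so the answer is 17977/751.

17977/751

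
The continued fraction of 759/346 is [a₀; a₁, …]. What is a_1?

5

759 = 2·346 + 67   →  a_0 = 2
346 = 5·67 + 11   →  a_1 = 5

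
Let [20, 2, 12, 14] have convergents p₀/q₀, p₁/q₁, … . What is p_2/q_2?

Using pₖ = aₖpₖ₋₁ + pₖ₋₂, qₖ = aₖqₖ₋₁ + qₖ₋₂ (with p₋₁=1, p₋₂=0, q₋₁=0, q₋₂=1):
  k=0: a=20, p=20, q=1
  k=1: a=2, p=41, q=2
  k=2: a=12, p=512, q=25

512/25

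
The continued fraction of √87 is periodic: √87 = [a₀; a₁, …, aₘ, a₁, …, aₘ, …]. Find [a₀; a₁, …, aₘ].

a₀ = ⌊√87⌋ = 9.

[9; 3, 18]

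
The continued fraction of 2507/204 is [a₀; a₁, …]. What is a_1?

2507 = 12·204 + 59   →  a_0 = 12
204 = 3·59 + 27   →  a_1 = 3

3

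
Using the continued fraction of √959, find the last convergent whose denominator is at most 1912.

58529/1890

√959 = [30; 1, 29, 1, 60, …] (period length 4).
Convergents:
  p_0/q_0 = 30/1
  p_1/q_1 = 31/1
  p_2/q_2 = 929/30
  p_3/q_3 = 960/31
  p_4/q_4 = 58529/1890
  p_5/q_5 = 59489/1921
q_4 = 1890 ≤ 1912 < 1921 = q_5, so the answer is 58529/1890.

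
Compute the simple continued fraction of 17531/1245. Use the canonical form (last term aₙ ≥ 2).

[14; 12, 3, 16, 2]

17531 = 14·1245 + 101
1245 = 12·101 + 33
101 = 3·33 + 2
33 = 16·2 + 1
2 = 2·1 + 0  (stop)
So 17531/1245 = [14; 12, 3, 16, 2].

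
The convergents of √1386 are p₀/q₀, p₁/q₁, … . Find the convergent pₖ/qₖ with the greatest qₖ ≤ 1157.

21295/572

√1386 = [37; 4, 2, 1, 2, 1, 2, 4, 74, …] (period length 8).
Convergents:
  p_0/q_0 = 37/1
  p_1/q_1 = 149/4
  p_2/q_2 = 335/9
  p_3/q_3 = 484/13
  p_4/q_4 = 1303/35
  p_5/q_5 = 1787/48
  p_6/q_6 = 4877/131
  p_7/q_7 = 21295/572
  p_8/q_8 = 1580707/42459
q_7 = 572 ≤ 1157 < 42459 = q_8, so the answer is 21295/572.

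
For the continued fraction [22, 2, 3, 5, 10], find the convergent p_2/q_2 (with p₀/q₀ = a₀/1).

157/7

Using pₖ = aₖpₖ₋₁ + pₖ₋₂, qₖ = aₖqₖ₋₁ + qₖ₋₂ (with p₋₁=1, p₋₂=0, q₋₁=0, q₋₂=1):
  k=0: a=22, p=22, q=1
  k=1: a=2, p=45, q=2
  k=2: a=3, p=157, q=7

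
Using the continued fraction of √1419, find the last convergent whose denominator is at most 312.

8551/227

√1419 = [37; 1, 2, 37, 2, 1, 74, …] (period length 6).
Convergents:
  p_0/q_0 = 37/1
  p_1/q_1 = 38/1
  p_2/q_2 = 113/3
  p_3/q_3 = 4219/112
  p_4/q_4 = 8551/227
  p_5/q_5 = 12770/339
q_4 = 227 ≤ 312 < 339 = q_5, so the answer is 8551/227.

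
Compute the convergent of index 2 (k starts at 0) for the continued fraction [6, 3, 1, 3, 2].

25/4

Using pₖ = aₖpₖ₋₁ + pₖ₋₂, qₖ = aₖqₖ₋₁ + qₖ₋₂ (with p₋₁=1, p₋₂=0, q₋₁=0, q₋₂=1):
  k=0: a=6, p=6, q=1
  k=1: a=3, p=19, q=3
  k=2: a=1, p=25, q=4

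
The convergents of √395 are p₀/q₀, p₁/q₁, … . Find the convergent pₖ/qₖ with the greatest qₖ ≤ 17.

√395 = [19; 1, 6, 1, 38, …] (period length 4).
Convergents:
  p_0/q_0 = 19/1
  p_1/q_1 = 20/1
  p_2/q_2 = 139/7
  p_3/q_3 = 159/8
  p_4/q_4 = 6181/311
q_3 = 8 ≤ 17 < 311 = q_4, so the answer is 159/8.

159/8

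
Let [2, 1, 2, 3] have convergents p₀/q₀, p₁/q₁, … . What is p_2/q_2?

Using pₖ = aₖpₖ₋₁ + pₖ₋₂, qₖ = aₖqₖ₋₁ + qₖ₋₂ (with p₋₁=1, p₋₂=0, q₋₁=0, q₋₂=1):
  k=0: a=2, p=2, q=1
  k=1: a=1, p=3, q=1
  k=2: a=2, p=8, q=3

8/3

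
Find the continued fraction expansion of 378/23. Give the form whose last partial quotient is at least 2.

[16; 2, 3, 3]

378 = 16×23 + 10
23 = 2×10 + 3
10 = 3×3 + 1
3 = 3×1 + 0  (stop)
So 378/23 = [16; 2, 3, 3].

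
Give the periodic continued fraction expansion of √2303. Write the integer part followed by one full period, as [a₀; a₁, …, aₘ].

a₀ = ⌊√2303⌋ = 47.
With m₀=0, d₀=1 and mₖ₊₁ = dₖaₖ − mₖ, dₖ₊₁ = (n − mₖ₊₁²)/dₖ, aₖ₊₁ = ⌊(a₀+mₖ₊₁)/dₖ₊₁⌋:
  k=1: m=47, d=94, a=1
  k=2: m=47, d=1, a=94
d=1 and a=2a₀=94 at k=2, so the next step gives (m, d) = (47, 94) again — its k=1 value — and the period has length 2.

[47; 1, 94]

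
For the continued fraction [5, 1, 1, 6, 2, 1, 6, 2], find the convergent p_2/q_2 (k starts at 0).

Using pₖ = aₖpₖ₋₁ + pₖ₋₂, qₖ = aₖqₖ₋₁ + qₖ₋₂ (with p₋₁=1, p₋₂=0, q₋₁=0, q₋₂=1):
  k=0: a=5, p=5, q=1
  k=1: a=1, p=6, q=1
  k=2: a=1, p=11, q=2

11/2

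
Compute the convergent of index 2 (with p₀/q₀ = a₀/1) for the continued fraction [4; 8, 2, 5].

70/17

Using pₖ = aₖpₖ₋₁ + pₖ₋₂, qₖ = aₖqₖ₋₁ + qₖ₋₂ (with p₋₁=1, p₋₂=0, q₋₁=0, q₋₂=1):
  k=0: a=4, p=4, q=1
  k=1: a=8, p=33, q=8
  k=2: a=2, p=70, q=17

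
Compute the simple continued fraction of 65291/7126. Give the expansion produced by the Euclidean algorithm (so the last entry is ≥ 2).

[9; 6, 6, 3, 2, 8, 3]

65291 = 9·7126 + 1157
7126 = 6·1157 + 184
1157 = 6·184 + 53
184 = 3·53 + 25
53 = 2·25 + 3
25 = 8·3 + 1
3 = 3·1 + 0  (stop)
So 65291/7126 = [9; 6, 6, 3, 2, 8, 3].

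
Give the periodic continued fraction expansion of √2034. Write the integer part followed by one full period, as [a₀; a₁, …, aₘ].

[45; 10, 90]

a₀ = ⌊√2034⌋ = 45.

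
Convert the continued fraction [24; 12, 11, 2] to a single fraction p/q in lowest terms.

Fold from the inside: start with 2/1.
  11 + 1/2 = 23/2
  12 + 2/23 = 278/23
  24 + 23/278 = 6695/278

6695/278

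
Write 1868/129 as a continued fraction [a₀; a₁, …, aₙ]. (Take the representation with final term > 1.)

[14; 2, 12, 2, 2]

1868 = 14·129 + 62
129 = 2·62 + 5
62 = 12·5 + 2
5 = 2·2 + 1
2 = 2·1 + 0  (stop)
So 1868/129 = [14; 2, 12, 2, 2].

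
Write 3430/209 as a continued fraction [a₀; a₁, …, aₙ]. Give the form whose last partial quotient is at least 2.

3430 = 16×209 + 86
209 = 2×86 + 37
86 = 2×37 + 12
37 = 3×12 + 1
12 = 12×1 + 0  (stop)
So 3430/209 = [16; 2, 2, 3, 12].

[16; 2, 2, 3, 12]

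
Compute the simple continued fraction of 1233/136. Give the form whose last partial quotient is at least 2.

1233 = 9·136 + 9
136 = 15·9 + 1
9 = 9·1 + 0  (stop)
So 1233/136 = [9; 15, 9].

[9; 15, 9]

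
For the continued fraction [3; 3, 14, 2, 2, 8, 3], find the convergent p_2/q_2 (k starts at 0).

Using pₖ = aₖpₖ₋₁ + pₖ₋₂, qₖ = aₖqₖ₋₁ + qₖ₋₂ (with p₋₁=1, p₋₂=0, q₋₁=0, q₋₂=1):
  k=0: a=3, p=3, q=1
  k=1: a=3, p=10, q=3
  k=2: a=14, p=143, q=43

143/43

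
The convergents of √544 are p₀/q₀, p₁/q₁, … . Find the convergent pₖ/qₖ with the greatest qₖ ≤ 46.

793/34

√544 = [23; 3, 11, 3, 46, …] (period length 4).
Convergents:
  p_0/q_0 = 23/1
  p_1/q_1 = 70/3
  p_2/q_2 = 793/34
  p_3/q_3 = 2449/105
q_2 = 34 ≤ 46 < 105 = q_3, so the answer is 793/34.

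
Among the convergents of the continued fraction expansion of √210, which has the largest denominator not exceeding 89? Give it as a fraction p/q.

√210 = [14; 2, 28, …] (period length 2).
Convergents:
  p_0/q_0 = 14/1
  p_1/q_1 = 29/2
  p_2/q_2 = 826/57
  p_3/q_3 = 1681/116
q_2 = 57 ≤ 89 < 116 = q_3, so the answer is 826/57.

826/57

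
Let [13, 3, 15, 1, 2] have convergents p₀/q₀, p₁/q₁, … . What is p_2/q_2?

Using pₖ = aₖpₖ₋₁ + pₖ₋₂, qₖ = aₖqₖ₋₁ + qₖ₋₂ (with p₋₁=1, p₋₂=0, q₋₁=0, q₋₂=1):
  k=0: a=13, p=13, q=1
  k=1: a=3, p=40, q=3
  k=2: a=15, p=613, q=46

613/46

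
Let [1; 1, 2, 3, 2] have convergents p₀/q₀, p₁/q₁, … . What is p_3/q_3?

Using pₖ = aₖpₖ₋₁ + pₖ₋₂, qₖ = aₖqₖ₋₁ + qₖ₋₂ (with p₋₁=1, p₋₂=0, q₋₁=0, q₋₂=1):
  k=0: a=1, p=1, q=1
  k=1: a=1, p=2, q=1
  k=2: a=2, p=5, q=3
  k=3: a=3, p=17, q=10

17/10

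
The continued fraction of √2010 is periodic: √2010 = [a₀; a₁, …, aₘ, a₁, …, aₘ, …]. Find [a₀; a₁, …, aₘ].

[44; 1, 4, 1, 88]

a₀ = ⌊√2010⌋ = 44.
With m₀=0, d₀=1 and mₖ₊₁ = dₖaₖ − mₖ, dₖ₊₁ = (n − mₖ₊₁²)/dₖ, aₖ₊₁ = ⌊(a₀+mₖ₊₁)/dₖ₊₁⌋:
  k=1: m=44, d=74, a=1
  k=2: m=30, d=15, a=4
  k=3: m=30, d=74, a=1
  k=4: m=44, d=1, a=88
d=1 and a=2a₀=88 at k=4, so the next step gives (m, d) = (44, 74) again — its k=1 value — and the period has length 4.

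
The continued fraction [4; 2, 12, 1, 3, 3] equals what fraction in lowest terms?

1546/345

Using pₖ = aₖpₖ₋₁ + pₖ₋₂ and qₖ = aₖqₖ₋₁ + qₖ₋₂:
  k=0: a=4, p=4, q=1
  k=1: a=2, p=9, q=2
  k=2: a=12, p=112, q=25
  k=3: a=1, p=121, q=27
  k=4: a=3, p=475, q=106
  k=5: a=3, p=1546, q=345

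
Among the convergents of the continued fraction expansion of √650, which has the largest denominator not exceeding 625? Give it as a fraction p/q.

√650 = [25; 2, 50, …] (period length 2).
Convergents:
  p_0/q_0 = 25/1
  p_1/q_1 = 51/2
  p_2/q_2 = 2575/101
  p_3/q_3 = 5201/204
  p_4/q_4 = 262625/10301
q_3 = 204 ≤ 625 < 10301 = q_4, so the answer is 5201/204.

5201/204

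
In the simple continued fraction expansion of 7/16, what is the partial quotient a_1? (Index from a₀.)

2

7 = 0·16 + 7   →  a_0 = 0
16 = 2·7 + 2   →  a_1 = 2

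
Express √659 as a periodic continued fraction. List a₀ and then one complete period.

a₀ = ⌊√659⌋ = 25.
With m₀=0, d₀=1 and mₖ₊₁ = dₖaₖ − mₖ, dₖ₊₁ = (n − mₖ₊₁²)/dₖ, aₖ₊₁ = ⌊(a₀+mₖ₊₁)/dₖ₊₁⌋:
  k=1: m=25, d=34, a=1
  k=2: m=9, d=17, a=2
  k=3: m=25, d=2, a=25
  k=4: m=25, d=17, a=2
  k=5: m=9, d=34, a=1
  k=6: m=25, d=1, a=50
d=1 and a=2a₀=50 at k=6, so the next step gives (m, d) = (25, 34) again — its k=1 value — and the period has length 6.

[25; 1, 2, 25, 2, 1, 50]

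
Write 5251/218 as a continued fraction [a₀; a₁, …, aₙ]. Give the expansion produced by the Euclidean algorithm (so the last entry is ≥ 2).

[24; 11, 2, 9]

5251 = 24×218 + 19
218 = 11×19 + 9
19 = 2×9 + 1
9 = 9×1 + 0  (stop)
So 5251/218 = [24; 11, 2, 9].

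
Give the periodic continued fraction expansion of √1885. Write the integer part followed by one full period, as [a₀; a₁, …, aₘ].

[43; 2, 2, 2, 86]

a₀ = ⌊√1885⌋ = 43.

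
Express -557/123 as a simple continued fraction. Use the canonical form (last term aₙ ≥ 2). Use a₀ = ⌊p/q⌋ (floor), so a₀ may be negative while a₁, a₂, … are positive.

-557 = -5*123 + 58
123 = 2*58 + 7
58 = 8*7 + 2
7 = 3*2 + 1
2 = 2*1 + 0  (stop)
So -557/123 = [-5; 2, 8, 3, 2].

[-5; 2, 8, 3, 2]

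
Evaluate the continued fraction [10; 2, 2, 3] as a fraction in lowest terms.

Using pₖ = aₖpₖ₋₁ + pₖ₋₂ and qₖ = aₖqₖ₋₁ + qₖ₋₂:
  k=0: a=10, p=10, q=1
  k=1: a=2, p=21, q=2
  k=2: a=2, p=52, q=5
  k=3: a=3, p=177, q=17

177/17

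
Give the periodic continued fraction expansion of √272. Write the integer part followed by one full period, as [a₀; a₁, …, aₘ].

a₀ = ⌊√272⌋ = 16.
With m₀=0, d₀=1 and mₖ₊₁ = dₖaₖ − mₖ, dₖ₊₁ = (n − mₖ₊₁²)/dₖ, aₖ₊₁ = ⌊(a₀+mₖ₊₁)/dₖ₊₁⌋:
  k=1: m=16, d=16, a=2
  k=2: m=16, d=1, a=32
d=1 and a=2a₀=32 at k=2, so the next step gives (m, d) = (16, 16) again — its k=1 value — and the period has length 2.

[16; 2, 32]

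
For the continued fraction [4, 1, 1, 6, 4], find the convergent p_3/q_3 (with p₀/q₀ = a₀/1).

59/13

Using pₖ = aₖpₖ₋₁ + pₖ₋₂, qₖ = aₖqₖ₋₁ + qₖ₋₂ (with p₋₁=1, p₋₂=0, q₋₁=0, q₋₂=1):
  k=0: a=4, p=4, q=1
  k=1: a=1, p=5, q=1
  k=2: a=1, p=9, q=2
  k=3: a=6, p=59, q=13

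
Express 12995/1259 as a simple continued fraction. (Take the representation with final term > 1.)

[10; 3, 9, 4, 1, 8]

12995 = 10·1259 + 405
1259 = 3·405 + 44
405 = 9·44 + 9
44 = 4·9 + 8
9 = 1·8 + 1
8 = 8·1 + 0  (stop)
So 12995/1259 = [10; 3, 9, 4, 1, 8].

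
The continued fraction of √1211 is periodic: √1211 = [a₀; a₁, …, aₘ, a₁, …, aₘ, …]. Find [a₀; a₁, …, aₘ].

a₀ = ⌊√1211⌋ = 34.
With m₀=0, d₀=1 and mₖ₊₁ = dₖaₖ − mₖ, dₖ₊₁ = (n − mₖ₊₁²)/dₖ, aₖ₊₁ = ⌊(a₀+mₖ₊₁)/dₖ₊₁⌋:
  k=1: m=34, d=55, a=1
  k=2: m=21, d=14, a=3
  k=3: m=21, d=55, a=1
  k=4: m=34, d=1, a=68
d=1 and a=2a₀=68 at k=4, so the next step gives (m, d) = (34, 55) again — its k=1 value — and the period has length 4.

[34; 1, 3, 1, 68]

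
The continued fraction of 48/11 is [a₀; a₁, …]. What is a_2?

48 = 4·11 + 4   →  a_0 = 4
11 = 2·4 + 3   →  a_1 = 2
4 = 1·3 + 1   →  a_2 = 1

1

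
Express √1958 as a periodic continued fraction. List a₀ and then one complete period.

a₀ = ⌊√1958⌋ = 44.
With m₀=0, d₀=1 and mₖ₊₁ = dₖaₖ − mₖ, dₖ₊₁ = (n − mₖ₊₁²)/dₖ, aₖ₊₁ = ⌊(a₀+mₖ₊₁)/dₖ₊₁⌋:
  k=1: m=44, d=22, a=4
  k=2: m=44, d=1, a=88
d=1 and a=2a₀=88 at k=2, so the next step gives (m, d) = (44, 22) again — its k=1 value — and the period has length 2.

[44; 4, 88]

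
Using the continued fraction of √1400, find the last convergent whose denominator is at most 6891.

√1400 = [37; 2, 2, 2, 74, …] (period length 4).
Convergents:
  p_0/q_0 = 37/1
  p_1/q_1 = 75/2
  p_2/q_2 = 187/5
  p_3/q_3 = 449/12
  p_4/q_4 = 33413/893
  p_5/q_5 = 67275/1798
  p_6/q_6 = 167963/4489
  p_7/q_7 = 403201/10776
q_6 = 4489 ≤ 6891 < 10776 = q_7, so the answer is 167963/4489.

167963/4489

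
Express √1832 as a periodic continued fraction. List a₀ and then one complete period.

[42; 1, 4, 21, 4, 1, 84]

a₀ = ⌊√1832⌋ = 42.
With m₀=0, d₀=1 and mₖ₊₁ = dₖaₖ − mₖ, dₖ₊₁ = (n − mₖ₊₁²)/dₖ, aₖ₊₁ = ⌊(a₀+mₖ₊₁)/dₖ₊₁⌋:
  k=1: m=42, d=68, a=1
  k=2: m=26, d=17, a=4
  k=3: m=42, d=4, a=21
  k=4: m=42, d=17, a=4
  k=5: m=26, d=68, a=1
  k=6: m=42, d=1, a=84
d=1 and a=2a₀=84 at k=6, so the next step gives (m, d) = (42, 68) again — its k=1 value — and the period has length 6.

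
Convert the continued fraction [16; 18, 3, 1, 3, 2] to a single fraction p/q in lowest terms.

Fold from the inside: start with 2/1.
  3 + 1/2 = 7/2
  1 + 2/7 = 9/7
  3 + 7/9 = 34/9
  18 + 9/34 = 621/34
  16 + 34/621 = 9970/621

9970/621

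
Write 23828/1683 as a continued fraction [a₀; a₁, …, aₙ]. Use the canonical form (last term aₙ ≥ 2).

[14; 6, 3, 17, 2, 2]

23828 = 14×1683 + 266
1683 = 6×266 + 87
266 = 3×87 + 5
87 = 17×5 + 2
5 = 2×2 + 1
2 = 2×1 + 0  (stop)
So 23828/1683 = [14; 6, 3, 17, 2, 2].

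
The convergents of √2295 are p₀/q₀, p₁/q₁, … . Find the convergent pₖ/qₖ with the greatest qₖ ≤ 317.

14803/309

√2295 = [47; 1, 9, 1, 1, 1, 9, 1, 94, …] (period length 8).
Convergents:
  p_0/q_0 = 47/1
  p_1/q_1 = 48/1
  p_2/q_2 = 479/10
  p_3/q_3 = 527/11
  p_4/q_4 = 1006/21
  p_5/q_5 = 1533/32
  p_6/q_6 = 14803/309
  p_7/q_7 = 16336/341
q_6 = 309 ≤ 317 < 341 = q_7, so the answer is 14803/309.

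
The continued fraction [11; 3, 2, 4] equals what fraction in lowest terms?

Using pₖ = aₖpₖ₋₁ + pₖ₋₂ and qₖ = aₖqₖ₋₁ + qₖ₋₂:
  k=0: a=11, p=11, q=1
  k=1: a=3, p=34, q=3
  k=2: a=2, p=79, q=7
  k=3: a=4, p=350, q=31

350/31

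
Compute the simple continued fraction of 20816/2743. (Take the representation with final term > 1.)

[7; 1, 1, 2, 3, 6, 6, 4]

20816 = 7*2743 + 1615
2743 = 1*1615 + 1128
1615 = 1*1128 + 487
1128 = 2*487 + 154
487 = 3*154 + 25
154 = 6*25 + 4
25 = 6*4 + 1
4 = 4*1 + 0  (stop)
So 20816/2743 = [7; 1, 1, 2, 3, 6, 6, 4].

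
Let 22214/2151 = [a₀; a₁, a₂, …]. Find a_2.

18

22214 = 10·2151 + 704   →  a_0 = 10
2151 = 3·704 + 39   →  a_1 = 3
704 = 18·39 + 2   →  a_2 = 18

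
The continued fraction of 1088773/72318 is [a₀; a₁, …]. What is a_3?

1088773 = 15·72318 + 4003   →  a_0 = 15
72318 = 18·4003 + 264   →  a_1 = 18
4003 = 15·264 + 43   →  a_2 = 15
264 = 6·43 + 6   →  a_3 = 6

6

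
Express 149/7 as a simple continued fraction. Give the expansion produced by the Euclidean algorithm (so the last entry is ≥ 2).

[21; 3, 2]

149 = 21×7 + 2
7 = 3×2 + 1
2 = 2×1 + 0  (stop)
So 149/7 = [21; 3, 2].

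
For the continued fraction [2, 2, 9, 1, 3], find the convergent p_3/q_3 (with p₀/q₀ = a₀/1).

Using pₖ = aₖpₖ₋₁ + pₖ₋₂, qₖ = aₖqₖ₋₁ + qₖ₋₂ (with p₋₁=1, p₋₂=0, q₋₁=0, q₋₂=1):
  k=0: a=2, p=2, q=1
  k=1: a=2, p=5, q=2
  k=2: a=9, p=47, q=19
  k=3: a=1, p=52, q=21

52/21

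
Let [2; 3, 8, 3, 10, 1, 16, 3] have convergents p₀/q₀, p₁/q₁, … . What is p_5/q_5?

2049/883

Using pₖ = aₖpₖ₋₁ + pₖ₋₂, qₖ = aₖqₖ₋₁ + qₖ₋₂ (with p₋₁=1, p₋₂=0, q₋₁=0, q₋₂=1):
  k=0: a=2, p=2, q=1
  k=1: a=3, p=7, q=3
  k=2: a=8, p=58, q=25
  k=3: a=3, p=181, q=78
  k=4: a=10, p=1868, q=805
  k=5: a=1, p=2049, q=883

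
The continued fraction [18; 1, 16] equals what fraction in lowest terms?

Fold from the inside: start with 16/1.
  1 + 1/16 = 17/16
  18 + 16/17 = 322/17

322/17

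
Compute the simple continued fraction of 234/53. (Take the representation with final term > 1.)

234 = 4*53 + 22
53 = 2*22 + 9
22 = 2*9 + 4
9 = 2*4 + 1
4 = 4*1 + 0  (stop)
So 234/53 = [4; 2, 2, 2, 4].

[4; 2, 2, 2, 4]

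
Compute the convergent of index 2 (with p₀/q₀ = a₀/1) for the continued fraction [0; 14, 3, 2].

Using pₖ = aₖpₖ₋₁ + pₖ₋₂, qₖ = aₖqₖ₋₁ + qₖ₋₂ (with p₋₁=1, p₋₂=0, q₋₁=0, q₋₂=1):
  k=0: a=0, p=0, q=1
  k=1: a=14, p=1, q=14
  k=2: a=3, p=3, q=43

3/43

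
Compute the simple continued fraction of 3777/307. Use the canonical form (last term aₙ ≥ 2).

[12; 3, 3, 3, 9]

3777 = 12·307 + 93
307 = 3·93 + 28
93 = 3·28 + 9
28 = 3·9 + 1
9 = 9·1 + 0  (stop)
So 3777/307 = [12; 3, 3, 3, 9].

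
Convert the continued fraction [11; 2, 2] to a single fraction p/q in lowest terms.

57/5

Using pₖ = aₖpₖ₋₁ + pₖ₋₂ and qₖ = aₖqₖ₋₁ + qₖ₋₂:
  k=0: a=11, p=11, q=1
  k=1: a=2, p=23, q=2
  k=2: a=2, p=57, q=5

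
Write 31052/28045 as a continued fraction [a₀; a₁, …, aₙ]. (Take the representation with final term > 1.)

[1; 9, 3, 16, 10, 6]

31052 = 1*28045 + 3007
28045 = 9*3007 + 982
3007 = 3*982 + 61
982 = 16*61 + 6
61 = 10*6 + 1
6 = 6*1 + 0  (stop)
So 31052/28045 = [1; 9, 3, 16, 10, 6].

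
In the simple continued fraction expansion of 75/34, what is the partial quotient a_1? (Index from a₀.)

75 = 2·34 + 7   →  a_0 = 2
34 = 4·7 + 6   →  a_1 = 4

4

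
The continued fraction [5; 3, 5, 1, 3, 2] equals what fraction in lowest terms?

877/165

Using pₖ = aₖpₖ₋₁ + pₖ₋₂ and qₖ = aₖqₖ₋₁ + qₖ₋₂:
  k=0: a=5, p=5, q=1
  k=1: a=3, p=16, q=3
  k=2: a=5, p=85, q=16
  k=3: a=1, p=101, q=19
  k=4: a=3, p=388, q=73
  k=5: a=2, p=877, q=165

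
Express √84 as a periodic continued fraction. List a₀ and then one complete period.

a₀ = ⌊√84⌋ = 9.
With m₀=0, d₀=1 and mₖ₊₁ = dₖaₖ − mₖ, dₖ₊₁ = (n − mₖ₊₁²)/dₖ, aₖ₊₁ = ⌊(a₀+mₖ₊₁)/dₖ₊₁⌋:
  k=1: m=9, d=3, a=6
  k=2: m=9, d=1, a=18
d=1 and a=2a₀=18 at k=2, so the next step gives (m, d) = (9, 3) again — its k=1 value — and the period has length 2.

[9; 6, 18]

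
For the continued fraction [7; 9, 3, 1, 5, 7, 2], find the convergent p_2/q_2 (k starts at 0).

199/28

Using pₖ = aₖpₖ₋₁ + pₖ₋₂, qₖ = aₖqₖ₋₁ + qₖ₋₂ (with p₋₁=1, p₋₂=0, q₋₁=0, q₋₂=1):
  k=0: a=7, p=7, q=1
  k=1: a=9, p=64, q=9
  k=2: a=3, p=199, q=28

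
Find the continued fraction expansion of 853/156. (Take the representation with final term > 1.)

[5; 2, 7, 3, 3]

853 = 5·156 + 73
156 = 2·73 + 10
73 = 7·10 + 3
10 = 3·3 + 1
3 = 3·1 + 0  (stop)
So 853/156 = [5; 2, 7, 3, 3].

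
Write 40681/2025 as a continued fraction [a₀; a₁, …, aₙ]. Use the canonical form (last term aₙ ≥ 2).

40681 = 20*2025 + 181
2025 = 11*181 + 34
181 = 5*34 + 11
34 = 3*11 + 1
11 = 11*1 + 0  (stop)
So 40681/2025 = [20; 11, 5, 3, 11].

[20; 11, 5, 3, 11]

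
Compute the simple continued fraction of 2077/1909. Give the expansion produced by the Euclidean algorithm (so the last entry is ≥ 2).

[1; 11, 2, 1, 3, 15]

2077 = 1×1909 + 168
1909 = 11×168 + 61
168 = 2×61 + 46
61 = 1×46 + 15
46 = 3×15 + 1
15 = 15×1 + 0  (stop)
So 2077/1909 = [1; 11, 2, 1, 3, 15].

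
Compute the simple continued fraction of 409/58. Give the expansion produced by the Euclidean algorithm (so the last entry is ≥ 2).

409 = 7·58 + 3
58 = 19·3 + 1
3 = 3·1 + 0  (stop)
So 409/58 = [7; 19, 3].

[7; 19, 3]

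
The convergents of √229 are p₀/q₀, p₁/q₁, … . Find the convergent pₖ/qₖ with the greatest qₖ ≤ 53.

227/15

√229 = [15; 7, 1, 1, 7, 30, …] (period length 5).
Convergents:
  p_0/q_0 = 15/1
  p_1/q_1 = 106/7
  p_2/q_2 = 121/8
  p_3/q_3 = 227/15
  p_4/q_4 = 1710/113
q_3 = 15 ≤ 53 < 113 = q_4, so the answer is 227/15.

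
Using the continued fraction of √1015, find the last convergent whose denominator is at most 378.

√1015 = [31; 1, 6, 10, 2, 10, 6, 1, 62, …] (period length 8).
Convergents:
  p_0/q_0 = 31/1
  p_1/q_1 = 32/1
  p_2/q_2 = 223/7
  p_3/q_3 = 2262/71
  p_4/q_4 = 4747/149
  p_5/q_5 = 49732/1561
q_4 = 149 ≤ 378 < 1561 = q_5, so the answer is 4747/149.

4747/149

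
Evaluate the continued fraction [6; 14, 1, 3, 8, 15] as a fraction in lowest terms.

44683/7364

Using pₖ = aₖpₖ₋₁ + pₖ₋₂ and qₖ = aₖqₖ₋₁ + qₖ₋₂:
  k=0: a=6, p=6, q=1
  k=1: a=14, p=85, q=14
  k=2: a=1, p=91, q=15
  k=3: a=3, p=358, q=59
  k=4: a=8, p=2955, q=487
  k=5: a=15, p=44683, q=7364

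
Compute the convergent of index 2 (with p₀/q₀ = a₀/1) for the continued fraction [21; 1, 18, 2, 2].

Using pₖ = aₖpₖ₋₁ + pₖ₋₂, qₖ = aₖqₖ₋₁ + qₖ₋₂ (with p₋₁=1, p₋₂=0, q₋₁=0, q₋₂=1):
  k=0: a=21, p=21, q=1
  k=1: a=1, p=22, q=1
  k=2: a=18, p=417, q=19

417/19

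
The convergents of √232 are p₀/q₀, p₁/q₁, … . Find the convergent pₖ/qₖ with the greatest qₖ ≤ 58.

198/13

√232 = [15; 4, 3, 7, 3, 4, 30, …] (period length 6).
Convergents:
  p_0/q_0 = 15/1
  p_1/q_1 = 61/4
  p_2/q_2 = 198/13
  p_3/q_3 = 1447/95
q_2 = 13 ≤ 58 < 95 = q_3, so the answer is 198/13.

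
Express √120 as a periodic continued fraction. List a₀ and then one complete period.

[10; 1, 20]

a₀ = ⌊√120⌋ = 10.
With m₀=0, d₀=1 and mₖ₊₁ = dₖaₖ − mₖ, dₖ₊₁ = (n − mₖ₊₁²)/dₖ, aₖ₊₁ = ⌊(a₀+mₖ₊₁)/dₖ₊₁⌋:
  k=1: m=10, d=20, a=1
  k=2: m=10, d=1, a=20
d=1 and a=2a₀=20 at k=2, so the next step gives (m, d) = (10, 20) again — its k=1 value — and the period has length 2.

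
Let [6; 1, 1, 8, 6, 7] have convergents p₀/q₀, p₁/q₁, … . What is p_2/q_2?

Using pₖ = aₖpₖ₋₁ + pₖ₋₂, qₖ = aₖqₖ₋₁ + qₖ₋₂ (with p₋₁=1, p₋₂=0, q₋₁=0, q₋₂=1):
  k=0: a=6, p=6, q=1
  k=1: a=1, p=7, q=1
  k=2: a=1, p=13, q=2

13/2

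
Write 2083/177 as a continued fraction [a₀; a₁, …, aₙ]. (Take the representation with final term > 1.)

2083 = 11*177 + 136
177 = 1*136 + 41
136 = 3*41 + 13
41 = 3*13 + 2
13 = 6*2 + 1
2 = 2*1 + 0  (stop)
So 2083/177 = [11; 1, 3, 3, 6, 2].

[11; 1, 3, 3, 6, 2]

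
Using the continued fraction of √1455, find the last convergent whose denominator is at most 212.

√1455 = [38; 6, 1, 11, 1, 6, 76, …] (period length 6).
Convergents:
  p_0/q_0 = 38/1
  p_1/q_1 = 229/6
  p_2/q_2 = 267/7
  p_3/q_3 = 3166/83
  p_4/q_4 = 3433/90
  p_5/q_5 = 23764/623
q_4 = 90 ≤ 212 < 623 = q_5, so the answer is 3433/90.

3433/90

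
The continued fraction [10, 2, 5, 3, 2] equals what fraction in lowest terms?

847/81

Using pₖ = aₖpₖ₋₁ + pₖ₋₂ and qₖ = aₖqₖ₋₁ + qₖ₋₂:
  k=0: a=10, p=10, q=1
  k=1: a=2, p=21, q=2
  k=2: a=5, p=115, q=11
  k=3: a=3, p=366, q=35
  k=4: a=2, p=847, q=81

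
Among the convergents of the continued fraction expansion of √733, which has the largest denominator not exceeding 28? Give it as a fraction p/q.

√733 = [27; 13, 1, 1, 13, 54, …] (period length 5).
Convergents:
  p_0/q_0 = 27/1
  p_1/q_1 = 352/13
  p_2/q_2 = 379/14
  p_3/q_3 = 731/27
  p_4/q_4 = 9882/365
q_3 = 27 ≤ 28 < 365 = q_4, so the answer is 731/27.

731/27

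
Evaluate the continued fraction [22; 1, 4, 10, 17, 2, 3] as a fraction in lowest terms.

Using pₖ = aₖpₖ₋₁ + pₖ₋₂ and qₖ = aₖqₖ₋₁ + qₖ₋₂:
  k=0: a=22, p=22, q=1
  k=1: a=1, p=23, q=1
  k=2: a=4, p=114, q=5
  k=3: a=10, p=1163, q=51
  k=4: a=17, p=19885, q=872
  k=5: a=2, p=40933, q=1795
  k=6: a=3, p=142684, q=6257

142684/6257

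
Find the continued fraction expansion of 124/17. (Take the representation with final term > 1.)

124 = 7×17 + 5
17 = 3×5 + 2
5 = 2×2 + 1
2 = 2×1 + 0  (stop)
So 124/17 = [7; 3, 2, 2].

[7; 3, 2, 2]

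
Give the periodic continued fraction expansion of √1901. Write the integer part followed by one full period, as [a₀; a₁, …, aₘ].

[43; 1, 1, 1, 1, 86]

a₀ = ⌊√1901⌋ = 43.
With m₀=0, d₀=1 and mₖ₊₁ = dₖaₖ − mₖ, dₖ₊₁ = (n − mₖ₊₁²)/dₖ, aₖ₊₁ = ⌊(a₀+mₖ₊₁)/dₖ₊₁⌋:
  k=1: m=43, d=52, a=1
  k=2: m=9, d=35, a=1
  k=3: m=26, d=35, a=1
  k=4: m=9, d=52, a=1
  k=5: m=43, d=1, a=86
d=1 and a=2a₀=86 at k=5, so the next step gives (m, d) = (43, 52) again — its k=1 value — and the period has length 5.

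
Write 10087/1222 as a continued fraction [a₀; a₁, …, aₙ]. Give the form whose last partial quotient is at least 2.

10087 = 8*1222 + 311
1222 = 3*311 + 289
311 = 1*289 + 22
289 = 13*22 + 3
22 = 7*3 + 1
3 = 3*1 + 0  (stop)
So 10087/1222 = [8; 3, 1, 13, 7, 3].

[8; 3, 1, 13, 7, 3]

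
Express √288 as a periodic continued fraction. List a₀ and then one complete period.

[16; 1, 32]

a₀ = ⌊√288⌋ = 16.
With m₀=0, d₀=1 and mₖ₊₁ = dₖaₖ − mₖ, dₖ₊₁ = (n − mₖ₊₁²)/dₖ, aₖ₊₁ = ⌊(a₀+mₖ₊₁)/dₖ₊₁⌋:
  k=1: m=16, d=32, a=1
  k=2: m=16, d=1, a=32
d=1 and a=2a₀=32 at k=2, so the next step gives (m, d) = (16, 32) again — its k=1 value — and the period has length 2.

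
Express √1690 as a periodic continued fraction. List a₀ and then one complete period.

a₀ = ⌊√1690⌋ = 41.

[41; 9, 8, 9, 82]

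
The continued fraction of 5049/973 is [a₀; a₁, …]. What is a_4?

5049 = 5·973 + 184   →  a_0 = 5
973 = 5·184 + 53   →  a_1 = 5
184 = 3·53 + 25   →  a_2 = 3
53 = 2·25 + 3   →  a_3 = 2
25 = 8·3 + 1   →  a_4 = 8

8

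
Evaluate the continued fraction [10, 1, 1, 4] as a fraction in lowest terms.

Fold from the inside: start with 4/1.
  1 + 1/4 = 5/4
  1 + 4/5 = 9/5
  10 + 5/9 = 95/9

95/9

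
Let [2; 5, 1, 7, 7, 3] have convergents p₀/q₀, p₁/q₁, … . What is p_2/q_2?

13/6

Using pₖ = aₖpₖ₋₁ + pₖ₋₂, qₖ = aₖqₖ₋₁ + qₖ₋₂ (with p₋₁=1, p₋₂=0, q₋₁=0, q₋₂=1):
  k=0: a=2, p=2, q=1
  k=1: a=5, p=11, q=5
  k=2: a=1, p=13, q=6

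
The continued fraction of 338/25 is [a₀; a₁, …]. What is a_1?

338 = 13·25 + 13   →  a_0 = 13
25 = 1·13 + 12   →  a_1 = 1

1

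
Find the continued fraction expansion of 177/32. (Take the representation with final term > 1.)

[5; 1, 1, 7, 2]

177 = 5*32 + 17
32 = 1*17 + 15
17 = 1*15 + 2
15 = 7*2 + 1
2 = 2*1 + 0  (stop)
So 177/32 = [5; 1, 1, 7, 2].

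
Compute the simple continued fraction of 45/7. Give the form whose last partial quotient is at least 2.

[6; 2, 3]

45 = 6·7 + 3
7 = 2·3 + 1
3 = 3·1 + 0  (stop)
So 45/7 = [6; 2, 3].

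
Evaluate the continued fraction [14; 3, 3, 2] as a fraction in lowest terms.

329/23

Fold from the inside: start with 2/1.
  3 + 1/2 = 7/2
  3 + 2/7 = 23/7
  14 + 7/23 = 329/23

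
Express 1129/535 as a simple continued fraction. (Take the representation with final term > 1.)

[2; 9, 14, 1, 3]

1129 = 2*535 + 59
535 = 9*59 + 4
59 = 14*4 + 3
4 = 1*3 + 1
3 = 3*1 + 0  (stop)
So 1129/535 = [2; 9, 14, 1, 3].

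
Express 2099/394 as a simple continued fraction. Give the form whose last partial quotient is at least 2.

2099 = 5×394 + 129
394 = 3×129 + 7
129 = 18×7 + 3
7 = 2×3 + 1
3 = 3×1 + 0  (stop)
So 2099/394 = [5; 3, 18, 2, 3].

[5; 3, 18, 2, 3]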